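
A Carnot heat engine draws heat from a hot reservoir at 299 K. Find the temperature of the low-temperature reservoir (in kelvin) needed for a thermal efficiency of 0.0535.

From η = 1 − T_C/T_H, T_C = T_H·(1 − η) = 299.00 × (1 − 0.0535) = 283.0 K.

T_C ≈ 283.0 K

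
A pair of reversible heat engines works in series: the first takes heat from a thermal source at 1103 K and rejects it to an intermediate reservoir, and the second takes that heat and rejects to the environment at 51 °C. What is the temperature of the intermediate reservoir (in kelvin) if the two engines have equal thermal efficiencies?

T_C = 51 °C → 51 + 273.15 = 324.15 K.
Equal efficiencies require 1 − T_m/T_H = 1 − T_C/T_m, i.e. T_m/T_H = T_C/T_m, so T_m = √(T_H·T_C) = √(1103.00 × 324.15) = 598 K.

T_m ≈ 598 K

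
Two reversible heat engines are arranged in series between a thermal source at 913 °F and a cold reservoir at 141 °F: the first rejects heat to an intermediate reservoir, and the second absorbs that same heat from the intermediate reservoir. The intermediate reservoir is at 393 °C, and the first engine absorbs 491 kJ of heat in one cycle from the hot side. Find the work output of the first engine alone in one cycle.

W₁ ≈ 62.10 kJ

T_H = 913 °F → (913 − 32) × 5/9 = 489.44 °C = 762.59 K.
T_C = 141 °F → (141 − 32) × 5/9 = 60.56 °C = 333.71 K.
T_m = 393 °C → 393 + 273.15 = 666.15 K.
First-stage efficiency η₁ = 1 − T_m/T_H = 1 − 666.15/762.59 = 0.1265.
W₁ = η₁·Q_H = 0.1265 × 491 = 62.10 kJ.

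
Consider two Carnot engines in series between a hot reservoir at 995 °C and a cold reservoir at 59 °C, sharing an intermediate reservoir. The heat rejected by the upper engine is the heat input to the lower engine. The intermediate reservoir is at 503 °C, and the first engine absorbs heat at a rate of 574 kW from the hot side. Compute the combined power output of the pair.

T_H = 995 °C → 995 + 273.15 = 1268.15 K.
T_C = 59 °C → 59 + 273.15 = 332.15 K.
Two reversible stages in series are equivalent to a single Carnot engine between T_H and T_C, so η_total = 1 − T_C/T_H = 1 − 332.15/1268.15 = 0.7381.
W_total = η_total · Q_H = 0.7381 × 574 = 424 kW.

Ẇ_total ≈ 424 kW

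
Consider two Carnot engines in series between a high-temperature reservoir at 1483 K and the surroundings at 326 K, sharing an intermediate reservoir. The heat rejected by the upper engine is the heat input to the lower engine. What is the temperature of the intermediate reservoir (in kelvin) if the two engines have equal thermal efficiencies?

Equal efficiencies require 1 − T_m/T_H = 1 − T_C/T_m, i.e. T_m/T_H = T_C/T_m, so T_m = √(T_H·T_C) = √(1483.00 × 326.00) = 695 K.

T_m ≈ 695 K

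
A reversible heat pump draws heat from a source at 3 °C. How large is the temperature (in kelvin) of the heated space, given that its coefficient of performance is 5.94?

T_H ≈ 332 K

T_C = 3 °C → 3 + 273.15 = 276.15 K.
COP_HP = T_H/(T_H − T_C) ⇒ T_H = T_C·COP_HP/(COP_HP − 1) = 276.15 × 5.94/(5.94 − 1) = 332 K.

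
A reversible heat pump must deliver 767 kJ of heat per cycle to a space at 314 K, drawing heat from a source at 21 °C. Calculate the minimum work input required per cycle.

T_C = 21 °C → 21 + 273.15 = 294.15 K.
For a reversible heat pump, COP_HP = T_H/(T_H − T_C) = 314.00/19.85 = 15.8186.
W = Q_H/COP_HP = 767/15.8186 = 48.5 kJ.

W_in ≈ 48.5 kJ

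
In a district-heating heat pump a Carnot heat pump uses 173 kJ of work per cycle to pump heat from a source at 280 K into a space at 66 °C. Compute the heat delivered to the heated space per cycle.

Q_H ≈ 992 kJ

T_H = 66 °C → 66 + 273.15 = 339.15 K.
Reversible heating COP: COP_HP = T_H/(T_H − T_C) = 339.15/59.15 = 5.7337.
Q_H = COP_HP · W = 5.7337 × 173 = 992 kJ.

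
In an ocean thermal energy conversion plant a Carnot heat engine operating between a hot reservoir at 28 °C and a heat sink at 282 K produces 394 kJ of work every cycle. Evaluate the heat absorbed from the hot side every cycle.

Q_H ≈ 6196 kJ

T_H = 28 °C → 28 + 273.15 = 301.15 K.
The Carnot efficiency is η = 1 − T_C/T_H = 1 − 282.00/301.15 = 0.0636.
Q_H = W/η = 394/0.0636 = 6196 kJ.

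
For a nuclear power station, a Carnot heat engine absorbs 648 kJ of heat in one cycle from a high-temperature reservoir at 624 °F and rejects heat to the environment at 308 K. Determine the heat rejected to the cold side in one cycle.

T_H = 624 °F → (624 − 32) × 5/9 = 328.89 °C = 602.04 K.
For a reversible engine, η = 1 − T_C/T_H = 1 − 308.00/602.04 = 0.4884.
For a reversible cycle Q_C/Q_H = T_C/T_H, so Q_C = 648 × 308.00/602.04 = 331.5 kJ.

Q_C ≈ 331.5 kJ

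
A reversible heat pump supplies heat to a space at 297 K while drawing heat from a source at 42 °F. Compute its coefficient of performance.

COP_HP ≈ 16.2

T_C = 42 °F → (42 − 32) × 5/9 = 5.56 °C = 278.71 K.
For a reversible heat pump, COP_HP = T_H/(T_H − T_C) = 297.00/(297.00 − 278.71) = 16.2.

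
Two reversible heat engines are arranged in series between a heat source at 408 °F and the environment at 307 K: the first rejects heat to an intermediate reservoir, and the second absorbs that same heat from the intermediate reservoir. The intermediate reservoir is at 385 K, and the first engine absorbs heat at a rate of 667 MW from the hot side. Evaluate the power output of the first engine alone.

Ẇ₁ ≈ 134.3 MW

T_H = 408 °F → (408 − 32) × 5/9 = 208.89 °C = 482.04 K.
First-stage efficiency η₁ = 1 − T_m/T_H = 1 − 385.00/482.04 = 0.2013.
W₁ = η₁·Q_H = 0.2013 × 667 = 134.3 MW.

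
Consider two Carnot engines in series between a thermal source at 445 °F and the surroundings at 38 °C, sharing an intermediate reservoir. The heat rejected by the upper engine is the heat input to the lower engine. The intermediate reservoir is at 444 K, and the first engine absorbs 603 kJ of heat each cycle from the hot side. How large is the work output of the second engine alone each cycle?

W₂ ≈ 159 kJ

T_H = 445 °F → (445 − 32) × 5/9 = 229.44 °C = 502.59 K.
T_C = 38 °C → 38 + 273.15 = 311.15 K.
Heat entering the second stage: Q_m = Q_H·(T_m/T_H) = 603 × 444.00/502.59 = 533 kJ.
Second-stage efficiency η₂ = 1 − T_C/T_m = 1 − 311.15/444.00 = 0.2992, so W₂ = η₂·Q_m = 159 kJ.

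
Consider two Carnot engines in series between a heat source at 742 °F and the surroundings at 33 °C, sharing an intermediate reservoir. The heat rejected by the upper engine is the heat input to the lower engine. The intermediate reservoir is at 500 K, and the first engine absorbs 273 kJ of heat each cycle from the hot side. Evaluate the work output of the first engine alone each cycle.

T_H = 742 °F → (742 − 32) × 5/9 = 394.44 °C = 667.59 K.
T_C = 33 °C → 33 + 273.15 = 306.15 K.
First-stage efficiency η₁ = 1 − T_m/T_H = 1 − 500.00/667.59 = 0.2510.
W₁ = η₁·Q_H = 0.2510 × 273 = 68.53 kJ.

W₁ ≈ 68.53 kJ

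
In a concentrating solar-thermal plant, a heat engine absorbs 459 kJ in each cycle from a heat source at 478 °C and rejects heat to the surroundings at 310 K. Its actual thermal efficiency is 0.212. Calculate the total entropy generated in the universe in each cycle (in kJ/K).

ΔS_univ ≈ 0.556 kJ/K

T_H = 478 °C → 478 + 273.15 = 751.15 K.
W = η·Q_H = 0.212 × 459 = 97.31 kJ, so Q_C = Q_H − W = 361.7 kJ.
Reservoir entropy changes: ΔS_H = −Q_H/T_H = −459/751.15 = -0.6111 kJ/K and ΔS_C = +Q_C/T_C = 361.7/310.00 = 1.167 kJ/K.
ΔS_univ = −Q_H/T_H + Q_C/T_C = 0.556 kJ/K (> 0, since η = 0.212 < η_Carnot = 0.587).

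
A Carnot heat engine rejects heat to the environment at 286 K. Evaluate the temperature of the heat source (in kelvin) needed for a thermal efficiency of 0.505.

From η = 1 − T_C/T_H, solving for T_H gives T_H = T_C/(1 − η) = 286.00/(1 − 0.505) = 578 K.

T_H ≈ 578 K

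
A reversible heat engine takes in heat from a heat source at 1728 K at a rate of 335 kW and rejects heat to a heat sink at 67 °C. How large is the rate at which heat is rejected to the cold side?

T_C = 67 °C → 67 + 273.15 = 340.15 K.
Since the cycle is reversible, η = 1 − T_C/T_H = 1 − 340.15/1728.00 = 0.8032.
For a reversible cycle Q_C/Q_H = T_C/T_H, so Q_C = 335 × 340.15/1728.00 = 65.9 kW.

Q̇_C ≈ 65.9 kW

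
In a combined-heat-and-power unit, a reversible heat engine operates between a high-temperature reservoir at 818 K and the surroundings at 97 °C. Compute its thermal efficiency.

η ≈ 0.547

T_C = 97 °C → 97 + 273.15 = 370.15 K.
For a reversible engine, η = 1 − T_C/T_H = 1 − 370.15/818.00 = 0.547.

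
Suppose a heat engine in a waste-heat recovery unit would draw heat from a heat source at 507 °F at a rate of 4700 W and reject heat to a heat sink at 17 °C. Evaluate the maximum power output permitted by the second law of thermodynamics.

Ẇ_max ≈ 2161 W

T_H = 507 °F → (507 − 32) × 5/9 = 263.89 °C = 537.04 K.
T_C = 17 °C → 17 + 273.15 = 290.15 K.
By the Carnot theorem, η_max = 1 − T_C/T_H = 1 − 290.15/537.04 = 0.4597.
W_max = η_max · Q_H = 0.4597 × 4700 = 2161 W.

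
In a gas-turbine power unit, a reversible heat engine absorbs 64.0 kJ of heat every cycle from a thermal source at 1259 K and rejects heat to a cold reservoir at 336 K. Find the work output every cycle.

η_rev = 1 − T_C/T_H = 1 − 336.00/1259.00 = 0.7331.
W = η·Q_H = 0.7331 × 64.0 = 46.92 kJ.

W ≈ 46.92 kJ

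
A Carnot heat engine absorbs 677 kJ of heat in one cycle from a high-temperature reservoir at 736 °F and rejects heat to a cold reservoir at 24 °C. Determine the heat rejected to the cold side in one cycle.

T_H = 736 °F → (736 − 32) × 5/9 = 391.11 °C = 664.26 K.
T_C = 24 °C → 24 + 273.15 = 297.15 K.
Since the cycle is reversible, η = 1 − T_C/T_H = 1 − 297.15/664.26 = 0.5527.
For a reversible cycle Q_C/Q_H = T_C/T_H, so Q_C = 677 × 297.15/664.26 = 303 kJ.

Q_C ≈ 303 kJ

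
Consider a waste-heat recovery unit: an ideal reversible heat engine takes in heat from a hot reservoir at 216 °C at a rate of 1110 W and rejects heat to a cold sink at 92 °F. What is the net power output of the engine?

Ẇ ≈ 414.5 W

T_H = 216 °C → 216 + 273.15 = 489.15 K.
T_C = 92 °F → (92 − 32) × 5/9 = 33.33 °C = 306.48 K.
For a reversible engine, η = 1 − T_C/T_H = 1 − 306.48/489.15 = 0.3734.
W = η·Q_H = 0.3734 × 1110 = 414.5 W.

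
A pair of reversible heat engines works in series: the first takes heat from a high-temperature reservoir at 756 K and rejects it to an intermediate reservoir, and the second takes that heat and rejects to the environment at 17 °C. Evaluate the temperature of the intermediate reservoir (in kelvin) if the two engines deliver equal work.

T_C = 17 °C → 17 + 273.15 = 290.15 K.
For reversible stages Q_m = Q_H·(T_m/T_H). Setting W₁ = Q_H(1 − T_m/T_H) equal to W₂ = Q_m(1 − T_C/T_m) = Q_H·(T_m − T_C)/T_H gives T_H − T_m = T_m − T_C, so T_m = (T_H + T_C)/2 = (756.00 + 290.15)/2 = 523 K.

T_m ≈ 523 K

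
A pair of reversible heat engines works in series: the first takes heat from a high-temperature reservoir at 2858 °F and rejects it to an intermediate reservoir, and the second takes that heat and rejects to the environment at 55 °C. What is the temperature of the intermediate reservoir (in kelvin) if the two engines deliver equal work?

T_m ≈ 1090 K

T_H = 2858 °F → (2858 − 32) × 5/9 = 1570.00 °C = 1843.15 K.
T_C = 55 °C → 55 + 273.15 = 328.15 K.
For reversible stages Q_m = Q_H·(T_m/T_H). Setting W₁ = Q_H(1 − T_m/T_H) equal to W₂ = Q_m(1 − T_C/T_m) = Q_H·(T_m − T_C)/T_H gives T_H − T_m = T_m − T_C, so T_m = (T_H + T_C)/2 = (1843.15 + 328.15)/2 = 1090 K.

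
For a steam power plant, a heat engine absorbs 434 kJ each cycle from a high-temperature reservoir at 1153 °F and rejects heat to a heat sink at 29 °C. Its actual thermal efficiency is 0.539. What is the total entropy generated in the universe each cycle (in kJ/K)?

ΔS_univ ≈ 0.178 kJ/K

T_H = 1153 °F → (1153 − 32) × 5/9 = 622.78 °C = 895.93 K.
T_C = 29 °C → 29 + 273.15 = 302.15 K.
W = η·Q_H = 0.539 × 434 = 233.9 kJ, so Q_C = Q_H − W = 200.1 kJ.
The hot reservoir loses entropy Q_H/T_H = 434/895.93 = 0.4844 kJ/K; the cold reservoir gains Q_C/T_C = 200.1/302.15 = 0.6622 kJ/K.
ΔS_univ = −Q_H/T_H + Q_C/T_C = 0.178 kJ/K (> 0, since η = 0.539 < η_Carnot = 0.663).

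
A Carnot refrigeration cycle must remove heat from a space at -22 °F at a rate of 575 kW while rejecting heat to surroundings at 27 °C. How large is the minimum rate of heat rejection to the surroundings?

Q̇_H ≈ 709.8 kW

T_H = 27 °C → 27 + 273.15 = 300.15 K.
T_C = -22 °F → (-22 − 32) × 5/9 = -30.00 °C = 243.15 K.
For a reversible cycle Q_H/Q_C = T_H/T_C, so Q_H = Q_C·T_H/T_C = 575 × 300.15/243.15 = 709.8 kW.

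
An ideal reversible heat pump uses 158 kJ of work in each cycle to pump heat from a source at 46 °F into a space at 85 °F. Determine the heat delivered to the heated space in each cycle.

T_H = 85 °F → (85 − 32) × 5/9 = 29.44 °C = 302.59 K.
T_C = 46 °F → (46 − 32) × 5/9 = 7.78 °C = 280.93 K.
For a reversible heat pump, COP_HP = T_H/(T_H − T_C) = 302.59/21.67 = 13.9659.
Q_H = COP_HP · W = 13.9659 × 158 = 2210 kJ.

Q_H ≈ 2210 kJ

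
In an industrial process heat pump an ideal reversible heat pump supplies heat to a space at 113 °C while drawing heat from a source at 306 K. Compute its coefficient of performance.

COP_HP ≈ 4.82

T_H = 113 °C → 113 + 273.15 = 386.15 K.
COP_HP = T_H/(T_H − T_C) = 386.15/(386.15 − 306.00) = 4.82.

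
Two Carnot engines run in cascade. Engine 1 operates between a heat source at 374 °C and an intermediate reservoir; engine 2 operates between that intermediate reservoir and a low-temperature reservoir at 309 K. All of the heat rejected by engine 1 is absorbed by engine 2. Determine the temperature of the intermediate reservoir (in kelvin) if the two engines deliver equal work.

T_m ≈ 478 K

T_H = 374 °C → 374 + 273.15 = 647.15 K.
For reversible stages Q_m = Q_H·(T_m/T_H). Setting W₁ = Q_H(1 − T_m/T_H) equal to W₂ = Q_m(1 − T_C/T_m) = Q_H·(T_m − T_C)/T_H gives T_H − T_m = T_m − T_C, so T_m = (T_H + T_C)/2 = (647.15 + 309.00)/2 = 478 K.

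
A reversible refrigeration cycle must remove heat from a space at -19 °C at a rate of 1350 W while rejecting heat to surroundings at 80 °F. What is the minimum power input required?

Ẇ_in ≈ 242.6 W

T_H = 80 °F → (80 − 32) × 5/9 = 26.67 °C = 299.82 K.
T_C = -19 °C → -19 + 273.15 = 254.15 K.
Carnot COP: COP_R = T_C/(T_H − T_C) = 254.15/45.67 = 5.5653.
W = Q_C/COP_R = 1350/5.5653 = 242.6 W.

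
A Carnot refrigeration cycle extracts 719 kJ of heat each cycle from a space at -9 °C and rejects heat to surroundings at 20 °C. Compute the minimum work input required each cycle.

T_H = 20 °C → 20 + 273.15 = 293.15 K.
T_C = -9 °C → -9 + 273.15 = 264.15 K.
The reversible coefficient of performance is COP_R = T_C/(T_H − T_C) = 264.15/29.00 = 9.1086.
W = Q_C/COP_R = 719/9.1086 = 78.9 kJ.

W_in ≈ 78.9 kJ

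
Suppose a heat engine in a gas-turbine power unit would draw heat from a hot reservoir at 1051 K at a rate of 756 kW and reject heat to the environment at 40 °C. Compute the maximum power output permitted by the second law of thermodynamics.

Ẇ_max ≈ 530.7 kW

T_C = 40 °C → 40 + 273.15 = 313.15 K.
By the Carnot theorem, η_max = 1 − T_C/T_H = 1 − 313.15/1051.00 = 0.7020.
W_max = η_max · Q_H = 0.7020 × 756 = 530.7 kW.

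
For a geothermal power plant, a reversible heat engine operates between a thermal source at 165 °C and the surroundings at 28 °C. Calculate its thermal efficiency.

T_H = 165 °C → 165 + 273.15 = 438.15 K.
T_C = 28 °C → 28 + 273.15 = 301.15 K.
The Carnot efficiency is η = 1 − T_C/T_H = 1 − 301.15/438.15 = 0.313.

η ≈ 0.313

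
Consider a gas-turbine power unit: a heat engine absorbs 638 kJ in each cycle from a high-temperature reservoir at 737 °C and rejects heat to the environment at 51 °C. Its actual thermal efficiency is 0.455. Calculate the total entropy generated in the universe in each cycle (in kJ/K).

T_H = 737 °C → 737 + 273.15 = 1010.15 K.
T_C = 51 °C → 51 + 273.15 = 324.15 K.
W = η·Q_H = 0.455 × 638 = 290.3 kJ, so Q_C = Q_H − W = 347.7 kJ.
Reservoir entropy changes: ΔS_H = −Q_H/T_H = −638/1010.15 = -0.6316 kJ/K and ΔS_C = +Q_C/T_C = 347.7/324.15 = 1.073 kJ/K.
ΔS_univ = −Q_H/T_H + Q_C/T_C = 0.441 kJ/K (> 0, since η = 0.455 < η_Carnot = 0.679).

ΔS_univ ≈ 0.441 kJ/K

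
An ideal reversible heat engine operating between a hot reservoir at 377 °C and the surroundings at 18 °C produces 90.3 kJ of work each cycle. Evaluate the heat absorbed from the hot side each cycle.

T_H = 377 °C → 377 + 273.15 = 650.15 K.
T_C = 18 °C → 18 + 273.15 = 291.15 K.
For a reversible engine, η = 1 − T_C/T_H = 1 − 291.15/650.15 = 0.5522.
Q_H = W/η = 90.3/0.5522 = 163.5 kJ.

Q_H ≈ 163.5 kJ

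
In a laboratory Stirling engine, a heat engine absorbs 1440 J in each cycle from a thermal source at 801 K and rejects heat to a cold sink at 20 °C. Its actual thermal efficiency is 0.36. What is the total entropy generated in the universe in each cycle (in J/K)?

T_C = 20 °C → 20 + 273.15 = 293.15 K.
W = η·Q_H = 0.36 × 1440 = 518.4 J, so Q_C = Q_H − W = 921.6 J.
The hot reservoir loses entropy Q_H/T_H = 1440/801.00 = 1.798 J/K; the cold reservoir gains Q_C/T_C = 921.6/293.15 = 3.144 J/K.
ΔS_univ = −Q_H/T_H + Q_C/T_C = 1.35 J/K (> 0, since η = 0.36 < η_Carnot = 0.634).

ΔS_univ ≈ 1.35 J/K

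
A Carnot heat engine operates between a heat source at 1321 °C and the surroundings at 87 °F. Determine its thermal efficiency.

T_H = 1321 °C → 1321 + 273.15 = 1594.15 K.
T_C = 87 °F → (87 − 32) × 5/9 = 30.56 °C = 303.71 K.
For a reversible engine, η = 1 − T_C/T_H = 1 − 303.71/1594.15 = 0.8095.

η ≈ 0.8095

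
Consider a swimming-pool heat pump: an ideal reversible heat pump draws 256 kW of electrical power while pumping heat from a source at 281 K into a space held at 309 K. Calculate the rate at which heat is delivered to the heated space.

COP_HP = T_H/(T_H − T_C) = 309.00/28.00 = 11.0357.
Q_H = COP_HP · W = 11.0357 × 256 = 2825 kW.

Q̇_H ≈ 2825 kW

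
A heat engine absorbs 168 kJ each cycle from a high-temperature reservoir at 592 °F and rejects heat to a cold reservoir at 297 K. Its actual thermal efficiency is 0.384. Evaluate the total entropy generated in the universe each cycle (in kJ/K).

ΔS_univ ≈ 0.06090 kJ/K

T_H = 592 °F → (592 − 32) × 5/9 = 311.11 °C = 584.26 K.
W = η·Q_H = 0.384 × 168 = 64.51 kJ, so Q_C = Q_H − W = 103.5 kJ.
Reservoir entropy changes: ΔS_H = −Q_H/T_H = −168/584.26 = -0.2875 kJ/K and ΔS_C = +Q_C/T_C = 103.5/297.00 = 0.3484 kJ/K.
ΔS_univ = −Q_H/T_H + Q_C/T_C = 0.06090 kJ/K (> 0, since η = 0.384 < η_Carnot = 0.492).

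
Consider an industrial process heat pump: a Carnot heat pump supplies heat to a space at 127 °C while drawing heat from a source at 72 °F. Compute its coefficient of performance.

T_H = 127 °C → 127 + 273.15 = 400.15 K.
T_C = 72 °F → (72 − 32) × 5/9 = 22.22 °C = 295.37 K.
The Carnot heat-pump COP is COP_HP = T_H/(T_H − T_C) = 400.15/(400.15 − 295.37) = 3.82.

COP_HP ≈ 3.82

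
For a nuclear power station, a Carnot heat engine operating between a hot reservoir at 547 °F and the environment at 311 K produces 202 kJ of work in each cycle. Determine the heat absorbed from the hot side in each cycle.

Q_H ≈ 455 kJ

T_H = 547 °F → (547 − 32) × 5/9 = 286.11 °C = 559.26 K.
For a reversible engine, η = 1 − T_C/T_H = 1 − 311.00/559.26 = 0.4439.
Q_H = W/η = 202/0.4439 = 455 kJ.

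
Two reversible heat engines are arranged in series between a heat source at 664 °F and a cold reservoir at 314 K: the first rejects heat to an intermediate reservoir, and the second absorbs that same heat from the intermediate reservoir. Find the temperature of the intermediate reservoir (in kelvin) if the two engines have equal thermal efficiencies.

T_m ≈ 443 K

T_H = 664 °F → (664 − 32) × 5/9 = 351.11 °C = 624.26 K.
Equal efficiencies require 1 − T_m/T_H = 1 − T_C/T_m, i.e. T_m/T_H = T_C/T_m, so T_m = √(T_H·T_C) = √(624.26 × 314.00) = 443 K.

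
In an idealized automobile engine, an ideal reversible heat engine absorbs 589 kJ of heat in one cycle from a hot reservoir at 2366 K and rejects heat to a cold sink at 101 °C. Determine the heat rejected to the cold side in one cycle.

T_C = 101 °C → 101 + 273.15 = 374.15 K.
For a reversible engine, η = 1 − T_C/T_H = 1 − 374.15/2366.00 = 0.8419.
For a reversible cycle Q_C/Q_H = T_C/T_H, so Q_C = 589 × 374.15/2366.00 = 93.14 kJ.

Q_C ≈ 93.14 kJ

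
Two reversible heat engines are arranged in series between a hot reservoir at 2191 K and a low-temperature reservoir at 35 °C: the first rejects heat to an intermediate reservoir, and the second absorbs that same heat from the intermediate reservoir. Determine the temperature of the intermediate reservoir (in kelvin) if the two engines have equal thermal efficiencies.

T_m ≈ 822 K

T_C = 35 °C → 35 + 273.15 = 308.15 K.
Equal efficiencies require 1 − T_m/T_H = 1 − T_C/T_m, i.e. T_m/T_H = T_C/T_m, so T_m = √(T_H·T_C) = √(2191.00 × 308.15) = 822 K.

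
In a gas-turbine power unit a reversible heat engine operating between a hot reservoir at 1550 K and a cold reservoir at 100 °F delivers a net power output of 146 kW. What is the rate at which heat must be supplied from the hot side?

Q̇_H ≈ 182.6 kW

T_C = 100 °F → (100 − 32) × 5/9 = 37.78 °C = 310.93 K.
Carnot efficiency: η = 1 − T_C/T_H = 1 − 310.93/1550.00 = 0.7994.
Q_H = W/η = 146/0.7994 = 182.6 kW.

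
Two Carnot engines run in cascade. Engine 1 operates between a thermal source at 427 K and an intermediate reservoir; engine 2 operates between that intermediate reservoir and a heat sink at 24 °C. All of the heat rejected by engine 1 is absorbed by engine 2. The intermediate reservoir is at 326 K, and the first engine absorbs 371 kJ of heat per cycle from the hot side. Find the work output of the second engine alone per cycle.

W₂ ≈ 25.1 kJ

T_C = 24 °C → 24 + 273.15 = 297.15 K.
Heat entering the second stage: Q_m = Q_H·(T_m/T_H) = 371 × 326.00/427.00 = 283 kJ.
Second-stage efficiency η₂ = 1 − T_C/T_m = 1 − 297.15/326.00 = 0.0885, so W₂ = η₂·Q_m = 25.1 kJ.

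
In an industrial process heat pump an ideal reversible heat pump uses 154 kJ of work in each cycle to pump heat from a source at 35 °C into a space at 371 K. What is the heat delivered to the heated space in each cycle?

Q_H ≈ 909 kJ

T_C = 35 °C → 35 + 273.15 = 308.15 K.
The Carnot heat-pump COP is COP_HP = T_H/(T_H − T_C) = 371.00/62.85 = 5.9029.
Q_H = COP_HP · W = 5.9029 × 154 = 909 kJ.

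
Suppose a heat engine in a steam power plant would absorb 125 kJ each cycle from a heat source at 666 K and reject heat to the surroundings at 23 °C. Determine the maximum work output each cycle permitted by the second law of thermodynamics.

W_max ≈ 69.4 kJ

T_C = 23 °C → 23 + 273.15 = 296.15 K.
By the Carnot theorem, η_max = 1 − T_C/T_H = 1 − 296.15/666.00 = 0.5553.
W_max = η_max · Q_H = 0.5553 × 125 = 69.4 kJ.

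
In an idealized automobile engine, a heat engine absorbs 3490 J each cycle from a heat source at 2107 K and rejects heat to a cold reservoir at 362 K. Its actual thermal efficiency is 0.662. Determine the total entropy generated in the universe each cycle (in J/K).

ΔS_univ ≈ 1.60 J/K

W = η·Q_H = 0.662 × 3490 = 2310 J, so Q_C = Q_H − W = 1180 J.
The hot reservoir loses entropy Q_H/T_H = 3490/2107.00 = 1.656 J/K; the cold reservoir gains Q_C/T_C = 1180/362.00 = 3.259 J/K.
ΔS_univ = −Q_H/T_H + Q_C/T_C = 1.60 J/K (> 0, since η = 0.662 < η_Carnot = 0.828).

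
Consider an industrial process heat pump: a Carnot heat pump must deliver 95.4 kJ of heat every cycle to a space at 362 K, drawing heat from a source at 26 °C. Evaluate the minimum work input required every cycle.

W_in ≈ 16.56 kJ

T_C = 26 °C → 26 + 273.15 = 299.15 K.
COP_HP = T_H/(T_H − T_C) = 362.00/62.85 = 5.7597.
W = Q_H/COP_HP = 95.4/5.7597 = 16.56 kJ.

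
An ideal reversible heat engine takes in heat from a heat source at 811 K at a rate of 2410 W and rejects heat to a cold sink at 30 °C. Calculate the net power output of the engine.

Ẇ ≈ 1509 W

T_C = 30 °C → 30 + 273.15 = 303.15 K.
Since the cycle is reversible, η = 1 − T_C/T_H = 1 − 303.15/811.00 = 0.6262.
W = η·Q_H = 0.6262 × 2410 = 1509 W.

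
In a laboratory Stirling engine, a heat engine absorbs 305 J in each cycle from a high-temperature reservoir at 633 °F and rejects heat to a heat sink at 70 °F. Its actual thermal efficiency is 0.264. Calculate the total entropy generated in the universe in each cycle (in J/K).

T_H = 633 °F → (633 − 32) × 5/9 = 333.89 °C = 607.04 K.
T_C = 70 °F → (70 − 32) × 5/9 = 21.11 °C = 294.26 K.
W = η·Q_H = 0.264 × 305 = 80.52 J, so Q_C = Q_H − W = 224.5 J.
Entropy balance on the reservoirs: −Q_H/T_H = -0.5024 J/K, +Q_C/T_C = 0.7629 J/K.
ΔS_univ = −Q_H/T_H + Q_C/T_C = 0.260 J/K (> 0, since η = 0.264 < η_Carnot = 0.515).

ΔS_univ ≈ 0.260 J/K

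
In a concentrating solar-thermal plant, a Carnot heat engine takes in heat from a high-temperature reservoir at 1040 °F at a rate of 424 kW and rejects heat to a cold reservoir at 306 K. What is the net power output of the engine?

T_H = 1040 °F → (1040 − 32) × 5/9 = 560.00 °C = 833.15 K.
η_rev = 1 − T_C/T_H = 1 − 306.00/833.15 = 0.6327.
W = η·Q_H = 0.6327 × 424 = 268 kW.

Ẇ ≈ 268 kW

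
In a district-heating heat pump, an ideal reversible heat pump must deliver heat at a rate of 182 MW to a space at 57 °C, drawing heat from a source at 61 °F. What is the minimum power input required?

T_H = 57 °C → 57 + 273.15 = 330.15 K.
T_C = 61 °F → (61 − 32) × 5/9 = 16.11 °C = 289.26 K.
The Carnot heat-pump COP is COP_HP = T_H/(T_H − T_C) = 330.15/40.89 = 8.0743.
W = Q_H/COP_HP = 182/8.0743 = 22.54 MW.

Ẇ_in ≈ 22.54 MW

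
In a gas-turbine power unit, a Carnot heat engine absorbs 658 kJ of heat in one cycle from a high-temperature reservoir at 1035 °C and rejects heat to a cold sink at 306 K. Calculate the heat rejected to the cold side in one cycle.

T_H = 1035 °C → 1035 + 273.15 = 1308.15 K.
Carnot efficiency: η = 1 − T_C/T_H = 1 − 306.00/1308.15 = 0.7661.
For a reversible cycle Q_C/Q_H = T_C/T_H, so Q_C = 658 × 306.00/1308.15 = 153.9 kJ.

Q_C ≈ 153.9 kJ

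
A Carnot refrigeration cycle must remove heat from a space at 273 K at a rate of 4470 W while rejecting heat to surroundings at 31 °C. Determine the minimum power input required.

T_H = 31 °C → 31 + 273.15 = 304.15 K.
COP_R = T_C/(T_H − T_C) = 273.00/31.15 = 8.7640.
W = Q_C/COP_R = 4470/8.7640 = 510.0 W.

Ẇ_in ≈ 510.0 W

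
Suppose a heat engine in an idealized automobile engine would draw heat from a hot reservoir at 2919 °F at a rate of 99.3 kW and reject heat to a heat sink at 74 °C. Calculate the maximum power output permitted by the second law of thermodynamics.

Ẇ_max ≈ 80.9 kW

T_H = 2919 °F → (2919 − 32) × 5/9 = 1603.89 °C = 1877.04 K.
T_C = 74 °C → 74 + 273.15 = 347.15 K.
No engine can exceed the Carnot limit: η_max = 1 − T_C/T_H = 1 − 347.15/1877.04 = 0.8151.
W_max = η_max · Q_H = 0.8151 × 99.3 = 80.9 kW.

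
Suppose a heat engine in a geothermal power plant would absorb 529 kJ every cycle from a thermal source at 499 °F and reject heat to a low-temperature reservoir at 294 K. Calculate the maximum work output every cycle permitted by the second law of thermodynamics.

W_max ≈ 237.0 kJ

T_H = 499 °F → (499 − 32) × 5/9 = 259.44 °C = 532.59 K.
By the Carnot theorem, η_max = 1 − T_C/T_H = 1 − 294.00/532.59 = 0.4480.
W_max = η_max · Q_H = 0.4480 × 529 = 237.0 kJ.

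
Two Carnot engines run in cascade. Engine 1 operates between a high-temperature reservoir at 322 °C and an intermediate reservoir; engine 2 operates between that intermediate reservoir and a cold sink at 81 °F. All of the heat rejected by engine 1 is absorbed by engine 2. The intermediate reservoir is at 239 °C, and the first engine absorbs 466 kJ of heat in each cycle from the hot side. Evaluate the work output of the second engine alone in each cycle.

T_H = 322 °C → 322 + 273.15 = 595.15 K.
T_C = 81 °F → (81 − 32) × 5/9 = 27.22 °C = 300.37 K.
T_m = 239 °C → 239 + 273.15 = 512.15 K.
Heat entering the second stage: Q_m = Q_H·(T_m/T_H) = 466 × 512.15/595.15 = 401.0 kJ.
Second-stage efficiency η₂ = 1 − T_C/T_m = 1 − 300.37/512.15 = 0.4135, so W₂ = η₂·Q_m = 165.8 kJ.

W₂ ≈ 165.8 kJ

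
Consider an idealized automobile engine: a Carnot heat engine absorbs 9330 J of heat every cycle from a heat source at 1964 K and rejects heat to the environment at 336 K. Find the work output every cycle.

Since the cycle is reversible, η = 1 − T_C/T_H = 1 − 336.00/1964.00 = 0.8289.
W = η·Q_H = 0.8289 × 9330 = 7730 J.

W ≈ 7730 J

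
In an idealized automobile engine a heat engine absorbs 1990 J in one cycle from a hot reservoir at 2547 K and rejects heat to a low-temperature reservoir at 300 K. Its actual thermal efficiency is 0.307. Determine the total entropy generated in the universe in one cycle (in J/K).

ΔS_univ ≈ 3.82 J/K

W = η·Q_H = 0.307 × 1990 = 610.9 J, so Q_C = Q_H − W = 1379 J.
The hot reservoir loses entropy Q_H/T_H = 1990/2547.00 = 0.7813 J/K; the cold reservoir gains Q_C/T_C = 1379/300.00 = 4.597 J/K.
ΔS_univ = −Q_H/T_H + Q_C/T_C = 3.82 J/K (> 0, since η = 0.307 < η_Carnot = 0.882).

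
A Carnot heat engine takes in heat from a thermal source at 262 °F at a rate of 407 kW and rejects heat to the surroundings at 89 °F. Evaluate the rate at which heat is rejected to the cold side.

T_H = 262 °F → (262 − 32) × 5/9 = 127.78 °C = 400.93 K.
T_C = 89 °F → (89 − 32) × 5/9 = 31.67 °C = 304.82 K.
For a reversible engine, η = 1 − T_C/T_H = 1 − 304.82/400.93 = 0.2397.
For a reversible cycle Q_C/Q_H = T_C/T_H, so Q_C = 407 × 304.82/400.93 = 309 kW.

Q̇_C ≈ 309 kW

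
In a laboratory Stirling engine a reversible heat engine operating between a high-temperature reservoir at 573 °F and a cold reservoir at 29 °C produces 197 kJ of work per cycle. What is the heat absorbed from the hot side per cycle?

Q_H ≈ 416.2 kJ

T_H = 573 °F → (573 − 32) × 5/9 = 300.56 °C = 573.71 K.
T_C = 29 °C → 29 + 273.15 = 302.15 K.
For a reversible engine, η = 1 − T_C/T_H = 1 − 302.15/573.71 = 0.4733.
Q_H = W/η = 197/0.4733 = 416.2 kJ.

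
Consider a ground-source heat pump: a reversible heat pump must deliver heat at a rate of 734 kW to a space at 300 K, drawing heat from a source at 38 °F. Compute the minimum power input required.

T_C = 38 °F → (38 − 32) × 5/9 = 3.33 °C = 276.48 K.
COP_HP = T_H/(T_H − T_C) = 300.00/23.52 = 12.7569.
W = Q_H/COP_HP = 734/12.7569 = 57.5 kW.

Ẇ_in ≈ 57.5 kW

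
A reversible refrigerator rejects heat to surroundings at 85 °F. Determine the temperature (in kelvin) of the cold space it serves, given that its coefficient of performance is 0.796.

T_H = 85 °F → (85 − 32) × 5/9 = 29.44 °C = 302.59 K.
COP_R = T_C/(T_H − T_C) ⇒ T_C = T_H·COP_R/(1 + COP_R) = 302.59 × 0.796/(1 + 0.796) = 134 K.

T_C ≈ 134 K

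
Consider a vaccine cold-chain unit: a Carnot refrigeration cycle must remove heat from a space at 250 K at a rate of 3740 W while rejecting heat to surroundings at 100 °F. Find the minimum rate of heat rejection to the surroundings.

T_H = 100 °F → (100 − 32) × 5/9 = 37.78 °C = 310.93 K.
For a reversible cycle Q_H/Q_C = T_H/T_C, so Q_H = Q_C·T_H/T_C = 3740 × 310.93/250.00 = 4650 W.

Q̇_H ≈ 4650 W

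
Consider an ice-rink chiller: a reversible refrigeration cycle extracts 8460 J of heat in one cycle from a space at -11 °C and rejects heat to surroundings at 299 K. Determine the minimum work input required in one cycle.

T_C = -11 °C → -11 + 273.15 = 262.15 K.
COP_R = T_C/(T_H − T_C) = 262.15/36.85 = 7.1140.
W = Q_C/COP_R = 8460/7.1140 = 1190 J.

W_in ≈ 1190 J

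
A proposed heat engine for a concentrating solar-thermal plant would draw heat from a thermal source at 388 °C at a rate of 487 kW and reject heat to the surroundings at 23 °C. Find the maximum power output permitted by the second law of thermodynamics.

T_H = 388 °C → 388 + 273.15 = 661.15 K.
T_C = 23 °C → 23 + 273.15 = 296.15 K.
The second-law ceiling is the Carnot efficiency, η_max = 1 − T_C/T_H = 1 − 296.15/661.15 = 0.5521.
W_max = η_max · Q_H = 0.5521 × 487 = 269 kW.

Ẇ_max ≈ 269 kW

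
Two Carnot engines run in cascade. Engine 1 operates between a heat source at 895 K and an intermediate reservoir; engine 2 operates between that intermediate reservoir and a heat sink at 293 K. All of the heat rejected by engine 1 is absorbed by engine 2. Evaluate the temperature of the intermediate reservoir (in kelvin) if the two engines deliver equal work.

For reversible stages Q_m = Q_H·(T_m/T_H). Setting W₁ = Q_H(1 − T_m/T_H) equal to W₂ = Q_m(1 − T_C/T_m) = Q_H·(T_m − T_C)/T_H gives T_H − T_m = T_m − T_C, so T_m = (T_H + T_C)/2 = (895.00 + 293.00)/2 = 594 K.

T_m ≈ 594 K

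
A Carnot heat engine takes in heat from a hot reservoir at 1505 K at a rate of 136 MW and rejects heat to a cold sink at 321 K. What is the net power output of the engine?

The Carnot efficiency is η = 1 − T_C/T_H = 1 − 321.00/1505.00 = 0.7867.
W = η·Q_H = 0.7867 × 136 = 107.0 MW.

Ẇ ≈ 107.0 MW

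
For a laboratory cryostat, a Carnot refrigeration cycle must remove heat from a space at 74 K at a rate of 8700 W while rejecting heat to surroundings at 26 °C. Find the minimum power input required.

Ẇ_in ≈ 26470 W

T_H = 26 °C → 26 + 273.15 = 299.15 K.
COP_R = T_C/(T_H − T_C) = 74.00/225.15 = 0.3287.
W = Q_C/COP_R = 8700/0.3287 = 26470 W.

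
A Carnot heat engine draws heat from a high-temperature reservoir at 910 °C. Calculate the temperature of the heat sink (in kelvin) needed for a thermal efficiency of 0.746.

T_C ≈ 301 K

T_H = 910 °C → 910 + 273.15 = 1183.15 K.
From η = 1 − T_C/T_H, T_C = T_H·(1 − η) = 1183.15 × (1 − 0.746) = 301 K.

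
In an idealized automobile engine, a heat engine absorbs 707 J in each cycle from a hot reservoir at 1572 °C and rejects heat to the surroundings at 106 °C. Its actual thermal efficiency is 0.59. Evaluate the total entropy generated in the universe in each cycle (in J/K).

T_H = 1572 °C → 1572 + 273.15 = 1845.15 K.
T_C = 106 °C → 106 + 273.15 = 379.15 K.
W = η·Q_H = 0.59 × 707 = 417.1 J, so Q_C = Q_H − W = 289.9 J.
Entropy balance on the reservoirs: −Q_H/T_H = -0.3832 J/K, +Q_C/T_C = 0.7645 J/K.
ΔS_univ = −Q_H/T_H + Q_C/T_C = 0.3814 J/K (> 0, since η = 0.59 < η_Carnot = 0.795).

ΔS_univ ≈ 0.3814 J/K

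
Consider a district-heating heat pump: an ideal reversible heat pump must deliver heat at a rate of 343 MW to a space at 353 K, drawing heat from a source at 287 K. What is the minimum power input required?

Ẇ_in ≈ 64.1 MW

COP_HP = T_H/(T_H − T_C) = 353.00/66.00 = 5.3485.
W = Q_H/COP_HP = 343/5.3485 = 64.1 MW.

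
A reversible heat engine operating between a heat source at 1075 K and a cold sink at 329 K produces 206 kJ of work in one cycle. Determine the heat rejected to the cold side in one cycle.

Carnot efficiency: η = 1 − T_C/T_H = 1 − 329.00/1075.00 = 0.6940.
Since Q_C/Q_H = T_C/T_H and Q_H = W/η, Q_C = W·T_C/(T_H − T_C) = 206 × 329.00/746.00 = 90.8 kJ.

Q_C ≈ 90.8 kJ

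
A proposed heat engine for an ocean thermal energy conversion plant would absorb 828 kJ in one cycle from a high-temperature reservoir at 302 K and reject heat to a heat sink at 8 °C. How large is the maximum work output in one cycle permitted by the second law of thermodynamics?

W_max ≈ 57.16 kJ

T_C = 8 °C → 8 + 273.15 = 281.15 K.
By the Carnot theorem, η_max = 1 − T_C/T_H = 1 − 281.15/302.00 = 0.0690.
W_max = η_max · Q_H = 0.0690 × 828 = 57.16 kJ.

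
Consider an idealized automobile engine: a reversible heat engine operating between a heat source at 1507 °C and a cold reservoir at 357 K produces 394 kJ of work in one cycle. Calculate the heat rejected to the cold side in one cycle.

Q_C ≈ 98.84 kJ

T_H = 1507 °C → 1507 + 273.15 = 1780.15 K.
For a reversible engine, η = 1 − T_C/T_H = 1 − 357.00/1780.15 = 0.7995.
Since Q_C/Q_H = T_C/T_H and Q_H = W/η, Q_C = W·T_C/(T_H − T_C) = 394 × 357.00/1423.15 = 98.84 kJ.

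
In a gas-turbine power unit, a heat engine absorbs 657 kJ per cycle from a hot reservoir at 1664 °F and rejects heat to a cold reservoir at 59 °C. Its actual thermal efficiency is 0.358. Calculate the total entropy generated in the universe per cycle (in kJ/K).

T_H = 1664 °F → (1664 − 32) × 5/9 = 906.67 °C = 1179.82 K.
T_C = 59 °C → 59 + 273.15 = 332.15 K.
W = η·Q_H = 0.358 × 657 = 235.2 kJ, so Q_C = Q_H − W = 421.8 kJ.
Entropy balance on the reservoirs: −Q_H/T_H = -0.5569 kJ/K, +Q_C/T_C = 1.270 kJ/K.
ΔS_univ = −Q_H/T_H + Q_C/T_C = 0.7130 kJ/K (> 0, since η = 0.358 < η_Carnot = 0.718).

ΔS_univ ≈ 0.7130 kJ/K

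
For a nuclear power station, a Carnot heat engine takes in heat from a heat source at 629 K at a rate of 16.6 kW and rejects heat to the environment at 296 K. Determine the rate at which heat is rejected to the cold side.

Q̇_C ≈ 7.812 kW

For a reversible engine, η = 1 − T_C/T_H = 1 − 296.00/629.00 = 0.5294.
For a reversible cycle Q_C/Q_H = T_C/T_H, so Q_C = 16.6 × 296.00/629.00 = 7.812 kW.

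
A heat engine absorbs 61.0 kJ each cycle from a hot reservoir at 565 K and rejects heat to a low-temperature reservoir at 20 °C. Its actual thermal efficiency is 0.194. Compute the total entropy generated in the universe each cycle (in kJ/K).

ΔS_univ ≈ 0.05975 kJ/K

T_C = 20 °C → 20 + 273.15 = 293.15 K.
W = η·Q_H = 0.194 × 61.0 = 11.83 kJ, so Q_C = Q_H − W = 49.17 kJ.
The hot reservoir loses entropy Q_H/T_H = 61.0/565.00 = 0.1080 kJ/K; the cold reservoir gains Q_C/T_C = 49.17/293.15 = 0.1677 kJ/K.
ΔS_univ = −Q_H/T_H + Q_C/T_C = 0.05975 kJ/K (> 0, since η = 0.194 < η_Carnot = 0.481).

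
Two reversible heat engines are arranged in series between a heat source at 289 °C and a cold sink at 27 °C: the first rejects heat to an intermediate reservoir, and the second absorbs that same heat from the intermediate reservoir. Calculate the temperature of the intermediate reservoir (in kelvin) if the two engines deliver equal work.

T_H = 289 °C → 289 + 273.15 = 562.15 K.
T_C = 27 °C → 27 + 273.15 = 300.15 K.
For reversible stages Q_m = Q_H·(T_m/T_H). Setting W₁ = Q_H(1 − T_m/T_H) equal to W₂ = Q_m(1 − T_C/T_m) = Q_H·(T_m − T_C)/T_H gives T_H − T_m = T_m − T_C, so T_m = (T_H + T_C)/2 = (562.15 + 300.15)/2 = 431 K.

T_m ≈ 431 K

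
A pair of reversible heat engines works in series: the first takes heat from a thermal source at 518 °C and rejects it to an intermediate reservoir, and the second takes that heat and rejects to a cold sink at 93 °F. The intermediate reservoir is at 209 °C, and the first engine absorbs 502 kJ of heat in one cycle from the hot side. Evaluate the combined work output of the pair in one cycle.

T_H = 518 °C → 518 + 273.15 = 791.15 K.
T_C = 93 °F → (93 − 32) × 5/9 = 33.89 °C = 307.04 K.
Two reversible stages in series are equivalent to a single Carnot engine between T_H and T_C, so η_total = 1 − T_C/T_H = 1 − 307.04/791.15 = 0.6119.
W_total = η_total · Q_H = 0.6119 × 502 = 307 kJ.

W_total ≈ 307 kJ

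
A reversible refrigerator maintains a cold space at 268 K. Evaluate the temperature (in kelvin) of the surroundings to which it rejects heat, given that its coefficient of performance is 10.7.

COP_R = T_C/(T_H − T_C) ⇒ T_H = T_C·(1 + 1/COP_R) = 268.00 × (1 + 1/10.7) = 293 K.

T_H ≈ 293 K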